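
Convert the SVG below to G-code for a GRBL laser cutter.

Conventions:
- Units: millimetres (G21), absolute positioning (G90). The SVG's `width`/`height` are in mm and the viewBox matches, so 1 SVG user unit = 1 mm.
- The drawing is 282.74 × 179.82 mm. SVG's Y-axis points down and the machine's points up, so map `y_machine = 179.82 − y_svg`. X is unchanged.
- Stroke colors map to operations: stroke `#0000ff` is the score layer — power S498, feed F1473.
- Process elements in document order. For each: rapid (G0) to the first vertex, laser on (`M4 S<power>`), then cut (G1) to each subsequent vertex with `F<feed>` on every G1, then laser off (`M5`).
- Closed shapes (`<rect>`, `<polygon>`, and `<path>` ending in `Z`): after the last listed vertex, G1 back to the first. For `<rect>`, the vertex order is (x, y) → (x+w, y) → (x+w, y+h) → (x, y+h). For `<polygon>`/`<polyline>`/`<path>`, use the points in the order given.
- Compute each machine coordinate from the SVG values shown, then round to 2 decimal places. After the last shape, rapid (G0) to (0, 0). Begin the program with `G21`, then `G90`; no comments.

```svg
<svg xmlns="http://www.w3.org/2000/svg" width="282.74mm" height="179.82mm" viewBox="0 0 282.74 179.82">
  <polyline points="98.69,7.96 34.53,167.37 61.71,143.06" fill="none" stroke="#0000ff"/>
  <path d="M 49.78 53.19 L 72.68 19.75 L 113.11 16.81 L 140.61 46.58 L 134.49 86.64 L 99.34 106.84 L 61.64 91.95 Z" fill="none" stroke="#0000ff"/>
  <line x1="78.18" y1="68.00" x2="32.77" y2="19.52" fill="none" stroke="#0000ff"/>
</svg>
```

1 u = 1 mm; y_m = 179.82 − y.

[1] `<polyline>` open polyline, #0000ff→score S498 F1473: (98.69,171.86) → (34.53,12.45) → (61.71,36.76)

[2] `<path>` regular polygon, #0000ff→score S498 F1473: (49.78,126.63) → (72.68,160.07) → (113.11,163.01) → (140.61,133.24) → (134.49,93.18) → (99.34,72.98) → (61.64,87.87) → (49.78,126.63) (closed)

[3] `<line>` line segment, #0000ff→score S498 F1473: (78.18,111.82) → (32.77,160.30)

G21
G90
G0 X98.69 Y171.86
M4 S498
G1 X34.53 Y12.45 F1473
G1 X61.71 Y36.76 F1473
M5
G0 X49.78 Y126.63
M4 S498
G1 X72.68 Y160.07 F1473
G1 X113.11 Y163.01 F1473
G1 X140.61 Y133.24 F1473
G1 X134.49 Y93.18 F1473
G1 X99.34 Y72.98 F1473
G1 X61.64 Y87.87 F1473
G1 X49.78 Y126.63 F1473
M5
G0 X78.18 Y111.82
M4 S498
G1 X32.77 Y160.30 F1473
M5
G0 X0.00 Y0.00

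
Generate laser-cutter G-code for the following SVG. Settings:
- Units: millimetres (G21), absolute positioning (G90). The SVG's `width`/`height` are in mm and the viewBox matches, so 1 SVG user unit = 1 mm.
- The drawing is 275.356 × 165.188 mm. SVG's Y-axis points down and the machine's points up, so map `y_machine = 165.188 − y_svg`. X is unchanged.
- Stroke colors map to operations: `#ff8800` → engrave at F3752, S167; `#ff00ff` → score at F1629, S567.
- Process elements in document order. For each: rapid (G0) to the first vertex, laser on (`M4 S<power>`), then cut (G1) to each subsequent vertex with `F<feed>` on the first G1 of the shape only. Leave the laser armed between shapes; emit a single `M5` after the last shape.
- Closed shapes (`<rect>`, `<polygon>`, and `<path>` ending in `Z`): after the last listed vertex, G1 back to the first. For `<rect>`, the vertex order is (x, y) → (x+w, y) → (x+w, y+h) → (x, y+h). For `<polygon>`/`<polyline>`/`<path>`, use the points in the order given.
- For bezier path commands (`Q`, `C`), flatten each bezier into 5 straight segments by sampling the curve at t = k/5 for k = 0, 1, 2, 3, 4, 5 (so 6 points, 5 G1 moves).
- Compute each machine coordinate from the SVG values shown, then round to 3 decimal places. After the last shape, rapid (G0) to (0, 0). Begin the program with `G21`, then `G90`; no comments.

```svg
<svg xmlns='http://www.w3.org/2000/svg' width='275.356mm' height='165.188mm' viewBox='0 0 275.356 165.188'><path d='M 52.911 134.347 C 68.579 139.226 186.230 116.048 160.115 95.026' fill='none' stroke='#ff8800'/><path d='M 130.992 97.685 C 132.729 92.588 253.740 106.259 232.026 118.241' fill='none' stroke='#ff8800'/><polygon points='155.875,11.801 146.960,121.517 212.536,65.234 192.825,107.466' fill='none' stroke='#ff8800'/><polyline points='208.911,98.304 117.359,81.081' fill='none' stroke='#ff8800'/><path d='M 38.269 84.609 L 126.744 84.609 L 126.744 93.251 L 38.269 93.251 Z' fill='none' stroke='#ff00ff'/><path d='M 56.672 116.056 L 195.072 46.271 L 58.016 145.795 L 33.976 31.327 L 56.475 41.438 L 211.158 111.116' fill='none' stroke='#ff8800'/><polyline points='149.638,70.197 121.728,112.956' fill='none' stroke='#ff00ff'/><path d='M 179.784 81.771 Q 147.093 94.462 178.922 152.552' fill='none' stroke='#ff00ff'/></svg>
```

1 u = 1 mm; y_m = 165.188 − y.

[1] `<path>` cubic bezier, #ff8800→engrave S167 F3752: (52.911,30.841) → (72.584,31.039) → (104.937,36.520) → (138.173,45.834) → (160.498,57.532) → (160.115,70.162)

[2] `<path>` cubic bezier, #ff8800→engrave S167 F3752: (130.992,67.503) → (144.251,68.473) → (173.560,65.920) → (206.343,60.827) → (230.023,54.175) → (232.026,46.947)

[3] `<polygon>` closed polygon, #ff8800→engrave S167 F3752: (155.875,153.387) → (146.960,43.671) → (212.536,99.954) → (192.825,57.722) → (155.875,153.387) (closed)

[4] `<polyline>` line segment, #ff8800→engrave S167 F3752: (208.911,66.884) → (117.359,84.107)

[5] `<path>` rectangle, #ff00ff→score S567 F1629: (38.269,80.579) → (126.744,80.579) → (126.744,71.937) → (38.269,71.937) → (38.269,80.579) (closed)

[6] `<path>` open polyline, #ff8800→engrave S167 F3752: (56.672,49.132) → (195.072,118.917) → (58.016,19.393) → (33.976,133.861) → (56.475,123.750) → (211.158,54.072)

[7] `<polyline>` line segment, #ff00ff→score S567 F1629: (149.638,94.991) → (121.728,52.232)

[8] `<path>` quadratic bezier, #ff00ff→score S567 F1629: (179.784,83.417) → (169.288,76.525) → (163.954,66.000) → (163.782,51.844) → (168.771,34.056) → (178.922,12.636)

G21
G90
G0 X52.911 Y30.841
M4 S167
G1 X72.584 Y31.039 F3752
G1 X104.937 Y36.520
G1 X138.173 Y45.834
G1 X160.498 Y57.532
G1 X160.115 Y70.162
G0 X130.992 Y67.503
M4 S167
G1 X144.251 Y68.473 F3752
G1 X173.560 Y65.920
G1 X206.343 Y60.827
G1 X230.023 Y54.175
G1 X232.026 Y46.947
G0 X155.875 Y153.387
M4 S167
G1 X146.960 Y43.671 F3752
G1 X212.536 Y99.954
G1 X192.825 Y57.722
G1 X155.875 Y153.387
G0 X208.911 Y66.884
M4 S167
G1 X117.359 Y84.107 F3752
G0 X38.269 Y80.579
M4 S567
G1 X126.744 Y80.579 F1629
G1 X126.744 Y71.937
G1 X38.269 Y71.937
G1 X38.269 Y80.579
G0 X56.672 Y49.132
M4 S167
G1 X195.072 Y118.917 F3752
G1 X58.016 Y19.393
G1 X33.976 Y133.861
G1 X56.475 Y123.750
G1 X211.158 Y54.072
G0 X149.638 Y94.991
M4 S567
G1 X121.728 Y52.232 F1629
G0 X179.784 Y83.417
M4 S567
G1 X169.288 Y76.525 F1629
G1 X163.954 Y66.000
G1 X163.782 Y51.844
G1 X168.771 Y34.056
G1 X178.922 Y12.636
M5
G0 X0.000 Y0.000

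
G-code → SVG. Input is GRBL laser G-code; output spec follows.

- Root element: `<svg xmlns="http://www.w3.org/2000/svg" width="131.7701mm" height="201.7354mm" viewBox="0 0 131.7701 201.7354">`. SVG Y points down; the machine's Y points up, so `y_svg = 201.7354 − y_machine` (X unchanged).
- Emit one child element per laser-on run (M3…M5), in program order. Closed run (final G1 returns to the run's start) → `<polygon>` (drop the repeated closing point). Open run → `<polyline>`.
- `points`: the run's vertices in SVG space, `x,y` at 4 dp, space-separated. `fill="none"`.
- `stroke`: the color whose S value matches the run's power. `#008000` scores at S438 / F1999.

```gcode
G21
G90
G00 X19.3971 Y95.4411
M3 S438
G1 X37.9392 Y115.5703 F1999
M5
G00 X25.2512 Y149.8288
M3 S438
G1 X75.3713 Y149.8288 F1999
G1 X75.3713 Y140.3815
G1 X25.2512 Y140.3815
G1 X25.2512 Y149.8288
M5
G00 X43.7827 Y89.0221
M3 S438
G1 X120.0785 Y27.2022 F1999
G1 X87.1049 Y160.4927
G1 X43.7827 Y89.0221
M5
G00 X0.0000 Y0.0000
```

<svg xmlns="http://www.w3.org/2000/svg" width="131.7701mm" height="201.7354mm" viewBox="0 0 131.7701 201.7354">
  <polyline points="19.3971,106.2943 37.9392,86.1651" fill="none" stroke="#008000"/>
  <polygon points="25.2512,51.9066 75.3713,51.9066 75.3713,61.3539 25.2512,61.3539" fill="none" stroke="#008000"/>
  <polygon points="43.7827,112.7133 120.0785,174.5332 87.1049,41.2427" fill="none" stroke="#008000"/>
</svg>

Machine Y-up, SVG Y-down with viewBox height 201.7354, so y_svg = 201.7354 − y_machine; X carries over. Every run uses S438, so all elements get stroke `#008000` (score).

Run 1: The run is open, so emit a `<polyline>` with points (Y-flipped): 19.3971,106.2943 37.9392,86.1651.

Run 2: The run returns to its start, so emit a `<polygon>` with points (Y-flipped): 25.2512,51.9066 75.3713,51.9066 75.3713,61.3539 25.2512,61.3539.

Run 3: The run returns to its start, so emit a `<polygon>` with points (Y-flipped): 43.7827,112.7133 120.0785,174.5332 87.1049,41.2427.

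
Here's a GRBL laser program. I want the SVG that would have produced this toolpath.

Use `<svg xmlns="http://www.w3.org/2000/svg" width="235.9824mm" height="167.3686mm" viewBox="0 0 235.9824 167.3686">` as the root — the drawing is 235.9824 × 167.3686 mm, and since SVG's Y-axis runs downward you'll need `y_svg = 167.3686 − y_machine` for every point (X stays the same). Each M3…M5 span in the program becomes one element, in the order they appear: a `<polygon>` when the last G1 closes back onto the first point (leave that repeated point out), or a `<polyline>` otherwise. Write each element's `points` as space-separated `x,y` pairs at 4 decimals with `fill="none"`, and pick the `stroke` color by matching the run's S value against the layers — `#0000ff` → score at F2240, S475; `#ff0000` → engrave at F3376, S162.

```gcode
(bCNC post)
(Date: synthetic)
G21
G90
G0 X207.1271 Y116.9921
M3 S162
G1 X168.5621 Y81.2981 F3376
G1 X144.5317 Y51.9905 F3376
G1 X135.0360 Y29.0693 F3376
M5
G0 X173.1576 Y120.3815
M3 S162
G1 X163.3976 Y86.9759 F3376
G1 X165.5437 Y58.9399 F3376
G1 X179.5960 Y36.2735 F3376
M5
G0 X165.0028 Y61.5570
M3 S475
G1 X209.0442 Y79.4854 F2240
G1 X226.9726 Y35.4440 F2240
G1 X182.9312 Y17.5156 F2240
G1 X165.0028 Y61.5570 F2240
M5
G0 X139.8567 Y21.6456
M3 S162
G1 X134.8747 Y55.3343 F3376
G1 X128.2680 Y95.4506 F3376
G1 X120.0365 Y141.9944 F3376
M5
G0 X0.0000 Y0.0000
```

Each laser-on run becomes one SVG element. Flip Y back into SVG space with y_svg = 167.3686 − y_machine.

Run 1: power S162 maps to stroke `#ff0000` (engrave). The run is open, so emit a `<polyline>` with points (Y-flipped): 207.1271,50.3765 168.5621,86.0705 144.5317,115.3781 135.0360,138.2993.

Run 2: S162 ⇒ engrave layer `#ff0000`. The run is open, so emit a `<polyline>` with points (Y-flipped): 173.1576,46.9871 163.3976,80.3927 165.5437,108.4287 179.5960,131.0951.

Run 3: power S475 maps to stroke `#0000ff` (score). The run returns to its start, so emit a `<polygon>` with points (Y-flipped): 165.0028,105.8116 209.0442,87.8832 226.9726,131.9246 182.9312,149.8530.

Run 4: S162 ⇒ engrave layer `#ff0000`. The run is open, so emit a `<polyline>` with points (Y-flipped): 139.8567,145.7230 134.8747,112.0343 128.2680,71.9180 120.0365,25.3742.

<svg xmlns="http://www.w3.org/2000/svg" width="235.9824mm" height="167.3686mm" viewBox="0 0 235.9824 167.3686">
  <polyline points="207.1271,50.3765 168.5621,86.0705 144.5317,115.3781 135.0360,138.2993" fill="none" stroke="#ff0000"/>
  <polyline points="173.1576,46.9871 163.3976,80.3927 165.5437,108.4287 179.5960,131.0951" fill="none" stroke="#ff0000"/>
  <polygon points="165.0028,105.8116 209.0442,87.8832 226.9726,131.9246 182.9312,149.8530" fill="none" stroke="#0000ff"/>
  <polyline points="139.8567,145.7230 134.8747,112.0343 128.2680,71.9180 120.0365,25.3742" fill="none" stroke="#ff0000"/>
</svg>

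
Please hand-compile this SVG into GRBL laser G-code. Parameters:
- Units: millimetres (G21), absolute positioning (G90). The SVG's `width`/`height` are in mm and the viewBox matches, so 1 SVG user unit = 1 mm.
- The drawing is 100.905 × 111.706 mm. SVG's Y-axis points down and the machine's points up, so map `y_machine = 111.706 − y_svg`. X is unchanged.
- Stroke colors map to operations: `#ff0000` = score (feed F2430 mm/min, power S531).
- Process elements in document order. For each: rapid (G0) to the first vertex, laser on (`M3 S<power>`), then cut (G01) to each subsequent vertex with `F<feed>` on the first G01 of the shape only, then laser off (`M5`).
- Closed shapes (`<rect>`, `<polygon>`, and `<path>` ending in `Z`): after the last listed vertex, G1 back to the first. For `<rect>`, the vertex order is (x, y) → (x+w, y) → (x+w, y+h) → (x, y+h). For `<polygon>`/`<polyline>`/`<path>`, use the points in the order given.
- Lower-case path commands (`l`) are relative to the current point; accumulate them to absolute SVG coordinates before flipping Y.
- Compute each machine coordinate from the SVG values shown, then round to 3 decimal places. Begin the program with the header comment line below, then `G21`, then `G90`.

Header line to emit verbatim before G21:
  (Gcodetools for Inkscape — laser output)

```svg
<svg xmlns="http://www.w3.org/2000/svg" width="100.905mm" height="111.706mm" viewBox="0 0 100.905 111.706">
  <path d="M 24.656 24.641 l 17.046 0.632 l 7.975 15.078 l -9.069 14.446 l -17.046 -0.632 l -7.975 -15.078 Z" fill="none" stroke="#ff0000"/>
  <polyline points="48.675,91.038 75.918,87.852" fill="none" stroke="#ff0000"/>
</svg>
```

(Gcodetools for Inkscape — laser output)
G21
G90
G0 X24.656 Y87.065
M3 S531
G01 X41.702 Y86.433 F2430
G01 X49.677 Y71.355
G01 X40.608 Y56.909
G01 X23.562 Y57.541
G01 X15.587 Y72.619
G01 X24.656 Y87.065
M5
G0 X48.675 Y20.668
M3 S531
G01 X75.918 Y23.854 F2430
M5

1 u = 1 mm; y_m = 111.706 − y.

[1] `<path>` regular polygon, #ff0000→score S531 F2430: (24.656,87.065) → (41.702,86.433) → (49.677,71.355) → (40.608,56.909) → (23.562,57.541) → (15.587,72.619) → (24.656,87.065) (closed)

[2] `<polyline>` line segment, #ff0000→score S531 F2430: (48.675,20.668) → (75.918,23.854)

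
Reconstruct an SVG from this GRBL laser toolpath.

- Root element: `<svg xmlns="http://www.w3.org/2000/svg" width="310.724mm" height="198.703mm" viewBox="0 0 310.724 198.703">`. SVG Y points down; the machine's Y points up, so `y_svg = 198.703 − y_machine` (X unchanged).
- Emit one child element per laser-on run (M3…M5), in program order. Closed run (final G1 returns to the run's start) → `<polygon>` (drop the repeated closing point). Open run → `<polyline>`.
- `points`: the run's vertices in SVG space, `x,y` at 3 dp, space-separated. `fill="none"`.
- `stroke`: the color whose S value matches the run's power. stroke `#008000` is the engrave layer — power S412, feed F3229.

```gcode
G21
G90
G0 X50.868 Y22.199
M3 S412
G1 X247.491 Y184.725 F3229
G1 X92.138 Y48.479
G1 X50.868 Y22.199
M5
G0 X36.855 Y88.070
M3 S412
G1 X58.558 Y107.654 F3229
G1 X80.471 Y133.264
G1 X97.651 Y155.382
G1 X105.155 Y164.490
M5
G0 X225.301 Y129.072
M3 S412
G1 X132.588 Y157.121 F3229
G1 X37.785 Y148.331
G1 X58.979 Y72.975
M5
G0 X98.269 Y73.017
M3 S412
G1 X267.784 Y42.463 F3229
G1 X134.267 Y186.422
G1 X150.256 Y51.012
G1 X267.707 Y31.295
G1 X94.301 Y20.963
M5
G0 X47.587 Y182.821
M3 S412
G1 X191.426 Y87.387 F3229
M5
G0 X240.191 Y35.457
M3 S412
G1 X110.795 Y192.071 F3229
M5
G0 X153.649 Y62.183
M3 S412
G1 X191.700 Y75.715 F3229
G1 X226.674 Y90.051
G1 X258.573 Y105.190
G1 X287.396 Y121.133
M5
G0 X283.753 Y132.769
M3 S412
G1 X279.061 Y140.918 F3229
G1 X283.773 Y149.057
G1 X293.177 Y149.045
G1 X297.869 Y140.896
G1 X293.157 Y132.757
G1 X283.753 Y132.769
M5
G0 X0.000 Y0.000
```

<svg xmlns="http://www.w3.org/2000/svg" width="310.724mm" height="198.703mm" viewBox="0 0 310.724 198.703">
  <polygon points="50.868,176.504 247.491,13.978 92.138,150.224" fill="none" stroke="#008000"/>
  <polyline points="36.855,110.633 58.558,91.049 80.471,65.439 97.651,43.321 105.155,34.213" fill="none" stroke="#008000"/>
  <polyline points="225.301,69.631 132.588,41.582 37.785,50.372 58.979,125.728" fill="none" stroke="#008000"/>
  <polyline points="98.269,125.686 267.784,156.240 134.267,12.281 150.256,147.691 267.707,167.408 94.301,177.740" fill="none" stroke="#008000"/>
  <polyline points="47.587,15.882 191.426,111.316" fill="none" stroke="#008000"/>
  <polyline points="240.191,163.246 110.795,6.632" fill="none" stroke="#008000"/>
  <polyline points="153.649,136.520 191.700,122.988 226.674,108.652 258.573,93.513 287.396,77.570" fill="none" stroke="#008000"/>
  <polygon points="283.753,65.934 279.061,57.785 283.773,49.646 293.177,49.658 297.869,57.807 293.157,65.946" fill="none" stroke="#008000"/>
</svg>

y_svg = 198.703 − y_m. Every run uses S412, so all elements get stroke `#008000` (engrave).

[1] closed run; points: 50.868,176.504 247.491,13.978 92.138,150.224

[2] open run; points: 36.855,110.633 58.558,91.049 80.471,65.439 97.651,43.321 105.155,34.213

[3] open run; points: 225.301,69.631 132.588,41.582 37.785,50.372 58.979,125.728

[4] open run; points: 98.269,125.686 267.784,156.240 134.267,12.281 150.256,147.691 267.707,167.408 94.301,177.740

[5] open run; points: 47.587,15.882 191.426,111.316

[6] open run; points: 240.191,163.246 110.795,6.632

[7] open run; points: 153.649,136.520 191.700,122.988 226.674,108.652 258.573,93.513 287.396,77.570

[8] closed run; points: 283.753,65.934 279.061,57.785 283.773,49.646 293.177,49.658 297.869,57.807 293.157,65.946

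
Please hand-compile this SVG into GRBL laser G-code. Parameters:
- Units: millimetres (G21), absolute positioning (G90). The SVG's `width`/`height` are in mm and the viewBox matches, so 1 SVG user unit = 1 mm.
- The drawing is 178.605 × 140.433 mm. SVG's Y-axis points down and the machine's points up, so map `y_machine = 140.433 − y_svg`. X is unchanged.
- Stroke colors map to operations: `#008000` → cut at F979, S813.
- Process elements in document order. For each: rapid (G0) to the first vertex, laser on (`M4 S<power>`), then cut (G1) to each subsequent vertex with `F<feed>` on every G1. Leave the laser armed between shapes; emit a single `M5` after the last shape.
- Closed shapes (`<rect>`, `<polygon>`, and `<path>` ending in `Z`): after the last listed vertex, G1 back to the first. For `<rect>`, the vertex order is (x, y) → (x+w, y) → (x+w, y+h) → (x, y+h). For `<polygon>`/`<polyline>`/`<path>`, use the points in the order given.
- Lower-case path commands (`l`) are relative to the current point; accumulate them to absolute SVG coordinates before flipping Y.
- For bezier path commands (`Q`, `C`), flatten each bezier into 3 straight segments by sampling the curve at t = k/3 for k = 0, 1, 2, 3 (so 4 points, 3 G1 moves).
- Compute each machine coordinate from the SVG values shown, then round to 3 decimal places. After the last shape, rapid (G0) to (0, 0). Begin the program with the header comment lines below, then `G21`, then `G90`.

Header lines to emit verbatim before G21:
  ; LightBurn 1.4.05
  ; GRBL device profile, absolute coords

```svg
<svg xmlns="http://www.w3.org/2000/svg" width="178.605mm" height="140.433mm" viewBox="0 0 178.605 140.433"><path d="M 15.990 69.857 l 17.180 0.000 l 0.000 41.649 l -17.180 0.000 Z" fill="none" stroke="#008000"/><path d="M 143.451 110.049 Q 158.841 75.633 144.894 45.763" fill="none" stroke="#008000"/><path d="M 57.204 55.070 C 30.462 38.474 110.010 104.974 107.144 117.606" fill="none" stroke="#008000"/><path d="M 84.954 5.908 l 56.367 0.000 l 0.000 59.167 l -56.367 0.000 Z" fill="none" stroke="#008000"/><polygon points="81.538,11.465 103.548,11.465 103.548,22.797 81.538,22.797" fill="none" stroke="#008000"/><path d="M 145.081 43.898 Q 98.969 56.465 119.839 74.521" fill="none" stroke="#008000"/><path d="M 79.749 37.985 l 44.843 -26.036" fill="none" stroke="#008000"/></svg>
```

; LightBurn 1.4.05
; GRBL device profile, absolute coords
G21
G90
G0 X15.990 Y70.576
M4 S813
G1 X33.170 Y70.576 F979
G1 X33.170 Y28.927 F979
G1 X15.990 Y28.927 F979
G1 X15.990 Y70.576 F979
G0 X143.451 Y30.384
M4 S813
G1 X150.451 Y52.823 F979
G1 X150.932 Y74.252 F979
G1 X144.894 Y94.670 F979
G0 X57.204 Y85.363
M4 S813
G1 X58.903 Y79.333 F979
G1 X89.528 Y48.342 F979
G1 X107.144 Y22.827 F979
G0 X84.954 Y134.525
M4 S813
G1 X141.321 Y134.525 F979
G1 X141.321 Y75.358 F979
G1 X84.954 Y75.358 F979
G1 X84.954 Y134.525 F979
G0 X81.538 Y128.968
M4 S813
G1 X103.548 Y128.968 F979
G1 X103.548 Y117.636 F979
G1 X81.538 Y117.636 F979
G1 X81.538 Y128.968 F979
G0 X145.081 Y96.535
M4 S813
G1 X121.782 Y87.547 F979
G1 X113.368 Y77.339 F979
G1 X119.839 Y65.912 F979
G0 X79.749 Y102.448
M4 S813
G1 X124.592 Y128.484 F979
M5
G0 X0.000 Y0.000

viewBox `0 0 178.605 140.433` with mm width/height → 1 unit = 1 mm. Flip: y_m = 140.433 − y_svg.

**Shape 1** — `<path>` rectangle, stroke `#008000` → cut (S813, F979). Machine vertices: (15.990,70.576) → (33.170,70.576) → (33.170,28.927) → (15.990,28.927) → (15.990,70.576). Closed: final G1 returns to the first vertex.

**Shape 2** — `<path>` quadratic bezier, stroke `#008000` → cut (S813, F979). Control points (SVG): P0=(143.451,110.049), P1=(158.841,75.633), P2=(144.894,45.763); sampled at t=k/3. Machine vertices: (143.451,30.384) → (150.451,52.823) → (150.932,74.252) → (144.894,94.670). Open path.

**Shape 3** — `<path>` cubic bezier, stroke `#008000` → cut (S813, F979). Control points (SVG): P0=(57.204,55.070), P1=(30.462,38.474), P2=(110.010,104.974), P3=(107.144,117.606); sampled at t=k/3. Machine vertices: (57.204,85.363) → (58.903,79.333) → (89.528,48.342) → (107.144,22.827). Open path.

**Shape 4** — `<path>` rectangle, stroke `#008000` → cut (S813, F979). Machine vertices: (84.954,134.525) → (141.321,134.525) → (141.321,75.358) → (84.954,75.358) → (84.954,134.525). Closed: final G1 returns to the first vertex.

**Shape 5** — `<polygon>` rectangle, stroke `#008000` → cut (S813, F979). Machine vertices: (81.538,128.968) → (103.548,128.968) → (103.548,117.636) → (81.538,117.636) → (81.538,128.968). Closed: final G1 returns to the first vertex.

**Shape 6** — `<path>` quadratic bezier, stroke `#008000` → cut (S813, F979). Control points (SVG): P0=(145.081,43.898), P1=(98.969,56.465), P2=(119.839,74.521); sampled at t=k/3. Machine vertices: (145.081,96.535) → (121.782,87.547) → (113.368,77.339) → (119.839,65.912). Open path.

**Shape 7** — `<path>` line segment, stroke `#008000` → cut (S813, F979). Machine vertices: (79.749,102.448) → (124.592,128.484). Open path.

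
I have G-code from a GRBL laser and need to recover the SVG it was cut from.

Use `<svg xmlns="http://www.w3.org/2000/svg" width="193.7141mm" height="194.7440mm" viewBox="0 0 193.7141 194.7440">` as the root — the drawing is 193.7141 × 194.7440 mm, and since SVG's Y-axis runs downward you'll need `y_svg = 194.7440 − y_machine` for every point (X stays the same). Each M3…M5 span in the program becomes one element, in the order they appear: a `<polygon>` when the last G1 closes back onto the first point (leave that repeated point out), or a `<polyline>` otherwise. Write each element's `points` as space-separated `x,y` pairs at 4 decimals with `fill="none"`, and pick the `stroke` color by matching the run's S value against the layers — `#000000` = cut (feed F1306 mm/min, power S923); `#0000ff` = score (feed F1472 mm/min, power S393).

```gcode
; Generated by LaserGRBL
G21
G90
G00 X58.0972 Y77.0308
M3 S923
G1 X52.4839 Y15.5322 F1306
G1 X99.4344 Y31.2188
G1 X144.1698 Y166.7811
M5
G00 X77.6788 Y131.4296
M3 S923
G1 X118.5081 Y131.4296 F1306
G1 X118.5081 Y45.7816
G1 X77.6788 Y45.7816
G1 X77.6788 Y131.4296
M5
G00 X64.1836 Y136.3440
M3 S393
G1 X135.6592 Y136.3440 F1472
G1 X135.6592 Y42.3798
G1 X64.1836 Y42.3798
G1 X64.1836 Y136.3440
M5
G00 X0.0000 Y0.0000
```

<svg xmlns="http://www.w3.org/2000/svg" width="193.7141mm" height="194.7440mm" viewBox="0 0 193.7141 194.7440">
  <polyline points="58.0972,117.7132 52.4839,179.2118 99.4344,163.5252 144.1698,27.9629" fill="none" stroke="#000000"/>
  <polygon points="77.6788,63.3144 118.5081,63.3144 118.5081,148.9624 77.6788,148.9624" fill="none" stroke="#000000"/>
  <polygon points="64.1836,58.4000 135.6592,58.4000 135.6592,152.3642 64.1836,152.3642" fill="none" stroke="#0000ff"/>
</svg>

Machine Y-up, SVG Y-down with viewBox height 194.7440, so y_svg = 194.7440 − y_machine; X carries over.

Run 1: power S923 maps to stroke `#000000` (cut). The run is open, so emit a `<polyline>` with points (Y-flipped): 58.0972,117.7132 52.4839,179.2118 99.4344,163.5252 144.1698,27.9629.

Run 2: S923 ⇒ cut layer `#000000`. The run returns to its start, so emit a `<polygon>` with points (Y-flipped): 77.6788,63.3144 118.5081,63.3144 118.5081,148.9624 77.6788,148.9624.

Run 3: power S393 maps to stroke `#0000ff` (score). The run returns to its start, so emit a `<polygon>` with points (Y-flipped): 64.1836,58.4000 135.6592,58.4000 135.6592,152.3642 64.1836,152.3642.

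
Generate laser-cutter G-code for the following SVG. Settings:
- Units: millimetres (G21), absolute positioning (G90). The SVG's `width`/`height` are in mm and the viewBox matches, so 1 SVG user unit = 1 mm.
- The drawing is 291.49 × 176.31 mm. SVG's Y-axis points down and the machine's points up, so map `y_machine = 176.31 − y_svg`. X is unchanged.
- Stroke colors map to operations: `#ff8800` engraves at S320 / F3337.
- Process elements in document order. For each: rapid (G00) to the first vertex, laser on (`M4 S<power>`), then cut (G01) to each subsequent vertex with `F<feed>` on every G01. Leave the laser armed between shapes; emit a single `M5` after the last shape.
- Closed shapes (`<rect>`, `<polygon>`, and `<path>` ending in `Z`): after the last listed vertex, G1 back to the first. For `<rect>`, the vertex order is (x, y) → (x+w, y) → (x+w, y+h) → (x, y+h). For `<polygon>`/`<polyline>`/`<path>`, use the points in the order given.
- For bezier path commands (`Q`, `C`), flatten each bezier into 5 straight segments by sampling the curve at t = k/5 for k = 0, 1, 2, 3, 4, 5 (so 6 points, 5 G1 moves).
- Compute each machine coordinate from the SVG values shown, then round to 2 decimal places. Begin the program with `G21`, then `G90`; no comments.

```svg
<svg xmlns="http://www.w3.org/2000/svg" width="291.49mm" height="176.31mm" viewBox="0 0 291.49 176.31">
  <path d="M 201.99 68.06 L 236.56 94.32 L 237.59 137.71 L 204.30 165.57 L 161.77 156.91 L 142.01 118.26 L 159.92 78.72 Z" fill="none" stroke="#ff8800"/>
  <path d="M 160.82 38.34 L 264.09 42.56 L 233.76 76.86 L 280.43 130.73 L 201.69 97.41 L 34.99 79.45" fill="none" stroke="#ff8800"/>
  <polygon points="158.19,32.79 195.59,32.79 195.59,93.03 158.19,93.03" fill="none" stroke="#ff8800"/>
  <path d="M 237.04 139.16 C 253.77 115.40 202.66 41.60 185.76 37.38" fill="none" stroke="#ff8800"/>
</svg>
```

G21
G90
G00 X201.99 Y108.25
M4 S320
G01 X236.56 Y81.99 F3337
G01 X237.59 Y38.60 F3337
G01 X204.30 Y10.74 F3337
G01 X161.77 Y19.40 F3337
G01 X142.01 Y58.05 F3337
G01 X159.92 Y97.59 F3337
G01 X201.99 Y108.25 F3337
G00 X160.82 Y137.97
M4 S320
G01 X264.09 Y133.75 F3337
G01 X233.76 Y99.45 F3337
G01 X280.43 Y45.58 F3337
G01 X201.69 Y78.90 F3337
G01 X34.99 Y96.86 F3337
G00 X158.19 Y143.52
M4 S320
G01 X195.59 Y143.52 F3337
G01 X195.59 Y83.28 F3337
G01 X158.19 Y83.28 F3337
G01 X158.19 Y143.52 F3337
G00 X237.04 Y37.15
M4 S320
G01 X239.75 Y56.45 F3337
G01 X231.08 Y82.03 F3337
G01 X215.93 Y108.12 F3337
G01 X199.19 Y129.01 F3337
G01 X185.76 Y138.93 F3337
M5

1 u = 1 mm; y_m = 176.31 − y.

[1] `<path>` regular polygon, #ff8800→engrave S320 F3337: (201.99,108.25) → (236.56,81.99) → (237.59,38.60) → (204.30,10.74) → (161.77,19.40) → (142.01,58.05) → (159.92,97.59) → (201.99,108.25) (closed)

[2] `<path>` open polyline, #ff8800→engrave S320 F3337: (160.82,137.97) → (264.09,133.75) → (233.76,99.45) → (280.43,45.58) → (201.69,78.90) → (34.99,96.86)

[3] `<polygon>` rectangle, #ff8800→engrave S320 F3337: (158.19,143.52) → (195.59,143.52) → (195.59,83.28) → (158.19,83.28) → (158.19,143.52) (closed)

[4] `<path>` cubic bezier, #ff8800→engrave S320 F3337: (237.04,37.15) → (239.75,56.45) → (231.08,82.03) → (215.93,108.12) → (199.19,129.01) → (185.76,138.93)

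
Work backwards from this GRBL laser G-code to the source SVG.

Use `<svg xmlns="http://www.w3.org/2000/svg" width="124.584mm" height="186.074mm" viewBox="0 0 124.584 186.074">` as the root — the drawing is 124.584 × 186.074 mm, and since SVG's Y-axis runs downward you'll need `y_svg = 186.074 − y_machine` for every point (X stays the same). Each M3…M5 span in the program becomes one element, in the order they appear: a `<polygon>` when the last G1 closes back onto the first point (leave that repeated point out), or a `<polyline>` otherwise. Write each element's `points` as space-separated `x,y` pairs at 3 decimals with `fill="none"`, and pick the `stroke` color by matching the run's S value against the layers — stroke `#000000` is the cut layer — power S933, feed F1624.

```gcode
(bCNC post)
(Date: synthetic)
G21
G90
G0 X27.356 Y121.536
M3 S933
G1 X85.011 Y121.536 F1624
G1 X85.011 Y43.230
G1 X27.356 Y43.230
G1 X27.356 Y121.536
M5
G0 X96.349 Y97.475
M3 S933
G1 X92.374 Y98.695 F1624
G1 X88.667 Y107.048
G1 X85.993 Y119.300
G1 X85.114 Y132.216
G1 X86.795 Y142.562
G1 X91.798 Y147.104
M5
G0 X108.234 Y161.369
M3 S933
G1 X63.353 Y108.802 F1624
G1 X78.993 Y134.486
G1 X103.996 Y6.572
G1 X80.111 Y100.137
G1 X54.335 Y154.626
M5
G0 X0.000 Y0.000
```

y_svg = 186.074 − y_m. Every run uses S933, so all elements get stroke `#000000` (cut).

[1] closed run; points: 27.356,64.538 85.011,64.538 85.011,142.844 27.356,142.844

[2] open run; points: 96.349,88.599 92.374,87.379 88.667,79.026 85.993,66.774 85.114,53.858 86.795,43.512 91.798,38.970

[3] open run; points: 108.234,24.705 63.353,77.272 78.993,51.588 103.996,179.502 80.111,85.937 54.335,31.448

<svg xmlns="http://www.w3.org/2000/svg" width="124.584mm" height="186.074mm" viewBox="0 0 124.584 186.074">
  <polygon points="27.356,64.538 85.011,64.538 85.011,142.844 27.356,142.844" fill="none" stroke="#000000"/>
  <polyline points="96.349,88.599 92.374,87.379 88.667,79.026 85.993,66.774 85.114,53.858 86.795,43.512 91.798,38.970" fill="none" stroke="#000000"/>
  <polyline points="108.234,24.705 63.353,77.272 78.993,51.588 103.996,179.502 80.111,85.937 54.335,31.448" fill="none" stroke="#000000"/>
</svg>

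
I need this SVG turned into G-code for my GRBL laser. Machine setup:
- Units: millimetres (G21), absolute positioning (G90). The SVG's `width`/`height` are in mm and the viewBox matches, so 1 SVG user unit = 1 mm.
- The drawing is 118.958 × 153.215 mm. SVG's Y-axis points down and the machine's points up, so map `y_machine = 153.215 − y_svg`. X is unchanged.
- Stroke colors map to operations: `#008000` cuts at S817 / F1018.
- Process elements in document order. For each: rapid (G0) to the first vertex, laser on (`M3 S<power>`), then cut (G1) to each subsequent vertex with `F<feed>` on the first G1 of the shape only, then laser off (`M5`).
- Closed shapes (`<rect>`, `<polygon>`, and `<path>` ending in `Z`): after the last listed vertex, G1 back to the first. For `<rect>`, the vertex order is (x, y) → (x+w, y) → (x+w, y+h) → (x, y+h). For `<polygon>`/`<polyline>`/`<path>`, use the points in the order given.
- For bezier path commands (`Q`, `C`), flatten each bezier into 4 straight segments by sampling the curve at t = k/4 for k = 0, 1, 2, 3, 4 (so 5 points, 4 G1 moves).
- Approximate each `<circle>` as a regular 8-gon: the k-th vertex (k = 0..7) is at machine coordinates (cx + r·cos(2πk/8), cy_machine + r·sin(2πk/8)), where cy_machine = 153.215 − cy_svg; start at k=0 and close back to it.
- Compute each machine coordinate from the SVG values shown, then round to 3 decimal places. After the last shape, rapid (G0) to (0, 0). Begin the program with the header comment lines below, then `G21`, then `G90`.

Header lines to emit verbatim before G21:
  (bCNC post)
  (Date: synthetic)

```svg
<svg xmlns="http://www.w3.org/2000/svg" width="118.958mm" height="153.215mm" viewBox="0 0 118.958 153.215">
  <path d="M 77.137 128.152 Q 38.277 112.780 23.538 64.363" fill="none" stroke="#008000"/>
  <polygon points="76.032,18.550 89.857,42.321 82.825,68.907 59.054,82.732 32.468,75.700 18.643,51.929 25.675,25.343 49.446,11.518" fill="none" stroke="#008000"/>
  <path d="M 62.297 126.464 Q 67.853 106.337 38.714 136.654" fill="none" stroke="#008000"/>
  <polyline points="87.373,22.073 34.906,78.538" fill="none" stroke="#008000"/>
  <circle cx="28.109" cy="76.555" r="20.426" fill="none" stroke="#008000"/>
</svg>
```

(bCNC post)
(Date: synthetic)
G21
G90
G0 X77.137 Y25.063
M3 S817
G1 X59.215 Y34.814 F1018
G1 X44.307 Y48.696
G1 X32.415 Y66.709
G1 X23.538 Y88.852
M5
G0 X76.032 Y134.665
M3 S817
G1 X89.857 Y110.894 F1018
G1 X82.825 Y84.308
G1 X59.054 Y70.483
G1 X32.468 Y77.515
G1 X18.643 Y101.286
G1 X25.675 Y127.872
G1 X49.446 Y141.697
G1 X76.032 Y134.665
M5
G0 X62.297 Y26.751
M3 S817
G1 X62.907 Y33.662 F1018
G1 X59.179 Y34.267
G1 X51.115 Y28.567
G1 X38.714 Y16.561
M5
G0 X87.373 Y131.142
M3 S817
G1 X34.906 Y74.677 F1018
M5
G0 X48.535 Y76.660
M3 S817
G1 X42.552 Y91.103 F1018
G1 X28.109 Y97.086
G1 X13.666 Y91.103
G1 X7.683 Y76.660
G1 X13.666 Y62.217
G1 X28.109 Y56.234
G1 X42.552 Y62.217
G1 X48.535 Y76.660
M5
G0 X0.000 Y0.000

Since the viewBox matches the mm dimensions, user units are millimetres directly. The only transform is the Y-flip y_m = 153.215 − y_svg.

Shape 1 is a quadratic bezier drawn with `<path>`. Its stroke #008000 means cut at S817, F1018. After flipping Y the toolpath is (77.137,25.063) → (59.215,34.814) → (44.307,48.696) → (32.415,66.709) → (23.538,88.852).

Shape 2 is a regular polygon drawn with `<polygon>`. Its stroke #008000 means cut at S817, F1018. After flipping Y the toolpath is (76.032,134.665) → (89.857,110.894) → (82.825,84.308) → (59.054,70.483) → (32.468,77.515) → (18.643,101.286) → (25.675,127.872) → (49.446,141.697) → (76.032,134.665), returning to the start.

Shape 3 is a quadratic bezier drawn with `<path>`. Its stroke #008000 means cut at S817, F1018. After flipping Y the toolpath is (62.297,26.751) → (62.907,33.662) → (59.179,34.267) → (51.115,28.567) → (38.714,16.561).

Shape 4 is a line segment drawn with `<polyline>`. Its stroke #008000 means cut at S817, F1018. After flipping Y the toolpath is (87.373,131.142) → (34.906,74.677).

Shape 5 is a circle drawn with `<circle>`. Its stroke #008000 means cut at S817, F1018. After flipping Y the toolpath is (48.535,76.660) → (42.552,91.103) → (28.109,97.086) → (13.666,91.103) → (7.683,76.660) → (13.666,62.217) → (28.109,56.234) → (42.552,62.217) → (48.535,76.660), returning to the start.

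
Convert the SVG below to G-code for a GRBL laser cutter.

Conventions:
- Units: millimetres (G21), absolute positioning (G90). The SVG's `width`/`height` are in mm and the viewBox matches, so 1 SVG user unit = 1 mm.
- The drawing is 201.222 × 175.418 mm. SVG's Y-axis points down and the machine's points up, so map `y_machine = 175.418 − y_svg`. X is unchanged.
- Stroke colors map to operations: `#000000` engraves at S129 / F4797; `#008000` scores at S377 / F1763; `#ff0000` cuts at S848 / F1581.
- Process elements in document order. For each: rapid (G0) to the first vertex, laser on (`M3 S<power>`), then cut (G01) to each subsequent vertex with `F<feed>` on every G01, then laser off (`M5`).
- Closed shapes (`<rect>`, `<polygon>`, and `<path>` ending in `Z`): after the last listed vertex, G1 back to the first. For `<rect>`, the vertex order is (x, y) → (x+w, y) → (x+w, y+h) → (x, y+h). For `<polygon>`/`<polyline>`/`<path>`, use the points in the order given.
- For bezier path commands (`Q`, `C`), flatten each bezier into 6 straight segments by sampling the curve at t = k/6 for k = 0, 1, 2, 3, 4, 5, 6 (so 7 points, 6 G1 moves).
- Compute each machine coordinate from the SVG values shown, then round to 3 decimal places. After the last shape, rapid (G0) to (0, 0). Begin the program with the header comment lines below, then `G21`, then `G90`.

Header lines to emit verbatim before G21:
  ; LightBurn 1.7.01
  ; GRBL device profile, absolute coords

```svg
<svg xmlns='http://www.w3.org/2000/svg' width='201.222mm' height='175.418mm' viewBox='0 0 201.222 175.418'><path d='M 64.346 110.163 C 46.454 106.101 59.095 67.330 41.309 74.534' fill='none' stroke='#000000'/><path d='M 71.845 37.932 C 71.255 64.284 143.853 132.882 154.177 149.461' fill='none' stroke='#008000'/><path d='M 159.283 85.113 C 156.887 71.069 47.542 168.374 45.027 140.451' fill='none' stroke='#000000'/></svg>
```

; LightBurn 1.7.01
; GRBL device profile, absolute coords
G21
G90
G0 X64.346 Y65.255
M3 S129
G01 X57.662 Y69.805 F4797
G01 X54.374 Y77.898 F4797
G01 X52.788 Y87.294 F4797
G01 X51.210 Y95.751 F4797
G01 X47.949 Y101.028 F4797
G01 X41.309 Y100.884 F4797
M5
G0 X71.845 Y137.486
M3 S377
G01 X77.022 Y121.226 F1763
G01 X90.634 Y100.543 F1763
G01 X108.918 Y78.057 F1763
G01 X128.112 Y56.384 F1763
G01 X144.453 Y38.145 F1763
G01 X154.177 Y25.957 F1763
M5
G0 X159.283 Y90.305
M3 S129
G01 X150.162 Y89.143 F4797
G01 X129.155 Y75.995 F4797
G01 X102.200 Y57.431 F4797
G01 X75.234 Y40.025 F4797
G01 X54.197 Y30.346 F4797
G01 X45.027 Y34.967 F4797
M5
G0 X0.000 Y0.000

Since the viewBox matches the mm dimensions, user units are millimetres directly. The only transform is the Y-flip y_m = 175.418 − y_svg.

Shape 1 is a cubic bezier drawn with `<path>`. Its stroke #000000 means engrave at S129, F4797. After flipping Y the toolpath is (64.346,65.255) → (57.662,69.805) → (54.374,77.898) → (52.788,87.294) → (51.210,95.751) → (47.949,101.028) → (41.309,100.884).

Shape 2 is a cubic bezier drawn with `<path>`. Its stroke #008000 means score at S377, F1763. After flipping Y the toolpath is (71.845,137.486) → (77.022,121.226) → (90.634,100.543) → (108.918,78.057) → (128.112,56.384) → (144.453,38.145) → (154.177,25.957).

Shape 3 is a cubic bezier drawn with `<path>`. Its stroke #000000 means engrave at S129, F4797. After flipping Y the toolpath is (159.283,90.305) → (150.162,89.143) → (129.155,75.995) → (102.200,57.431) → (75.234,40.025) → (54.197,30.346) → (45.027,34.967).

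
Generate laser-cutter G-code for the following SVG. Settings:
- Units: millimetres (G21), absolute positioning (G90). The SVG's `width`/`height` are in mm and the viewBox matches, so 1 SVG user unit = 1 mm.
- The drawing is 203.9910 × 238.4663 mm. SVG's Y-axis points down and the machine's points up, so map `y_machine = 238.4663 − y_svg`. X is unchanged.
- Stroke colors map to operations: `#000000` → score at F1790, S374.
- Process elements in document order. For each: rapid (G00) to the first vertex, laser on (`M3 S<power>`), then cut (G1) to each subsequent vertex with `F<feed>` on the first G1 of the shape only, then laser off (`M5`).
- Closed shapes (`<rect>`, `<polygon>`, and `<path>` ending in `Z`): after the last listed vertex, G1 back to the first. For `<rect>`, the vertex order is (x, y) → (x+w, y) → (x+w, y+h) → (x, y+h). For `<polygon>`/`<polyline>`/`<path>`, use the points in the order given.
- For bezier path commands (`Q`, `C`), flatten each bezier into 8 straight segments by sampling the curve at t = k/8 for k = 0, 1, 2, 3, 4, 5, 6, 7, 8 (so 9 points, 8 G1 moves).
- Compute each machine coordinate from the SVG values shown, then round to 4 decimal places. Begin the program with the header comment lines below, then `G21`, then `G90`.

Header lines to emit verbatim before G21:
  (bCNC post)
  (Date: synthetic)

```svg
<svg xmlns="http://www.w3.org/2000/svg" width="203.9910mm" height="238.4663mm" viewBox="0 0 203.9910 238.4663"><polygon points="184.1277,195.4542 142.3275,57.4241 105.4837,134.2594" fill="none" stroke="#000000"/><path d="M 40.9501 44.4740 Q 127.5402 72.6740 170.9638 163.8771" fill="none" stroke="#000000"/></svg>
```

(bCNC post)
(Date: synthetic)
G21
G90
G00 X184.1277 Y43.0121
M3 S374
G1 X142.3275 Y181.0422 F1790
G1 X105.4837 Y104.2069
G1 X184.1277 Y43.0121
M5
G00 X40.9501 Y193.9923
M3 S374
G1 X61.9231 Y185.9579 F1790
G1 X81.5472 Y175.9546
G1 X99.8224 Y163.9825
G1 X116.7486 Y150.0415
G1 X132.3258 Y134.1317
G1 X146.5541 Y116.2531
G1 X159.4334 Y96.4056
G1 X170.9638 Y74.5892
M5

1 u = 1 mm; y_m = 238.4663 − y.

[1] `<polygon>` closed polygon, #000000→score S374 F1790: (184.1277,43.0121) → (142.3275,181.0422) → (105.4837,104.2069) → (184.1277,43.0121) (closed)

[2] `<path>` quadratic bezier, #000000→score S374 F1790: (40.9501,193.9923) → (61.9231,185.9579) → (81.5472,175.9546) → (99.8224,163.9825) → (116.7486,150.0415) → (132.3258,134.1317) → (146.5541,116.2531) → (159.4334,96.4056) → (170.9638,74.5892)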